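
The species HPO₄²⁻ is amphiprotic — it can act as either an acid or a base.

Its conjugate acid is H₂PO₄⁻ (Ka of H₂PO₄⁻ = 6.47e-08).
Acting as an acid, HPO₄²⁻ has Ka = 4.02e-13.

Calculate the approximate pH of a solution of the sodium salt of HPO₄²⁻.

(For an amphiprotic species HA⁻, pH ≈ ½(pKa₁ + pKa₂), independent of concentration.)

pKa₁ = -log(6.47e-08) = 7.19; pKa₂ = -log(4.02e-13) = 12.40. For an amphiprotic species, pH ≈ ½(pKa₁ + pKa₂) = ½(7.19 + 12.40) = 9.79.

pH = 9.79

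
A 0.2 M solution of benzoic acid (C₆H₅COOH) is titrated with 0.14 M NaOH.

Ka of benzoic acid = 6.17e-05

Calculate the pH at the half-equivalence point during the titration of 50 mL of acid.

At half-equivalence [HA] = [A⁻], so Henderson-Hasselbalch gives pH = pKa = -log(6.17e-05) = 4.21.

pH = pKa = 4.21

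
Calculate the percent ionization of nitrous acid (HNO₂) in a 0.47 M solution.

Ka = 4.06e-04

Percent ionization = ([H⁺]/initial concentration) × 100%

Using Ka equilibrium: x² + Ka×x - Ka×C = 0. Solving: [H⁺] = 1.3612e-02. Percent = (1.3612e-02/0.47) × 100

Percent ionization = 2.9%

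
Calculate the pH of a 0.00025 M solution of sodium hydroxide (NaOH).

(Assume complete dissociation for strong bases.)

[OH⁻] = 0.00025 M for strong base. pOH = -log[OH⁻] = 3.60, pH = 14 - pOH

pH = 10.40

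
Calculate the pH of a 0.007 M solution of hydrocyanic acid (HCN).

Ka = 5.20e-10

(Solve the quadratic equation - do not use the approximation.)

x² + Ka×x - Ka×C = 0. Using quadratic formula: [H⁺] = 1.9076e-06

pH = 5.72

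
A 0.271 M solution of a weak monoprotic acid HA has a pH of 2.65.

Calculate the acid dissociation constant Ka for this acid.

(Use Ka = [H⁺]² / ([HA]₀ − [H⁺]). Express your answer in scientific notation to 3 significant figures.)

[H⁺] = 10^(−pH) = 10^(−2.65) = 2.239e-03 M. For HA ⇌ H⁺ + A⁻, Ka = [H⁺][A⁻]/[HA] = [H⁺]² / ([HA]₀ − [H⁺]) = (2.239e-03)² / (0.271 − 2.239e-03) = 1.86e-05.

K_a = 1.86e-05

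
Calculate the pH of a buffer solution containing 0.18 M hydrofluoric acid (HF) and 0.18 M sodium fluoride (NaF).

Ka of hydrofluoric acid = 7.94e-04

pKa = -log(7.94e-04) = 3.10. pH = pKa + log([A⁻]/[HA]) = 3.10 + log(0.18/0.18)

pH = 3.10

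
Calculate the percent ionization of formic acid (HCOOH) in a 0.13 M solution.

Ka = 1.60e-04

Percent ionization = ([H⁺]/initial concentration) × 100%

Using Ka equilibrium: x² + Ka×x - Ka×C = 0. Solving: [H⁺] = 4.4814e-03. Percent = (4.4814e-03/0.13) × 100

Percent ionization = 3.45%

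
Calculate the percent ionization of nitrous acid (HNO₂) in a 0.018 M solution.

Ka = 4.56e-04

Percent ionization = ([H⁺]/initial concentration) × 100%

Using Ka equilibrium: x² + Ka×x - Ka×C = 0. Solving: [H⁺] = 2.6460e-03. Percent = (2.6460e-03/0.018) × 100

Percent ionization = 14.7%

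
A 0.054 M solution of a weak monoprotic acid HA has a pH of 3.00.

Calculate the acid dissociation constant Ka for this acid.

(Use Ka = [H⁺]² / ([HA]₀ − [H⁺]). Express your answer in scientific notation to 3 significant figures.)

[H⁺] = 10^(−pH) = 10^(−3.00) = 1.000e-03 M. For HA ⇌ H⁺ + A⁻, Ka = [H⁺][A⁻]/[HA] = [H⁺]² / ([HA]₀ − [H⁺]) = (1.000e-03)² / (0.054 − 1.000e-03) = 1.89e-05.

K_a = 1.89e-05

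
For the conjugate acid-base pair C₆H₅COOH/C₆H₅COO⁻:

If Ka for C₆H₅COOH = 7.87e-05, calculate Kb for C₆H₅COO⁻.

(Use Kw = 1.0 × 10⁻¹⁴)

For a conjugate pair Ka × Kb = Kw, so Kb = Kw/Ka = 1.0 × 10⁻¹⁴ / 7.87e-05 = 1.27e-10.

K_b = 1.27e-10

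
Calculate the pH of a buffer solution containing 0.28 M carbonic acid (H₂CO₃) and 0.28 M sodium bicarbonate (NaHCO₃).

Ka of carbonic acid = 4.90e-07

pKa = -log(4.90e-07) = 6.31. pH = pKa + log([A⁻]/[HA]) = 6.31 + log(0.28/0.28)

pH = 6.31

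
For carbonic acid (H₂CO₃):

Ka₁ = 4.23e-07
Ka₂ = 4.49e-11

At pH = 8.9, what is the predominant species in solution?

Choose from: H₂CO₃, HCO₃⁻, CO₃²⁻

pKa₁ = 6.37, pKa₂ = 10.35. For a polyprotic acid the predominant species crosses at each pKa: below pKa_n the protonated form dominates, above it the deprotonated form does. At pH = 8.9, the predominant species is HCO₃⁻.

HCO₃⁻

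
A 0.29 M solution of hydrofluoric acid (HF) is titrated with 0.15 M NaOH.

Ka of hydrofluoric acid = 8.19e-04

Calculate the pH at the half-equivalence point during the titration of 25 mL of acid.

At half-equivalence [HA] = [A⁻], so Henderson-Hasselbalch gives pH = pKa = -log(8.19e-04) = 3.09.

pH = pKa = 3.09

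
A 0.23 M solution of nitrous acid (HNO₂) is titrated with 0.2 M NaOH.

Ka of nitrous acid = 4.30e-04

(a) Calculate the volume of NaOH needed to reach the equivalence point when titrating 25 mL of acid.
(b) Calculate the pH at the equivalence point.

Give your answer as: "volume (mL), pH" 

moles acid = 0.23 × 25/1000 = 0.00575 mol; V_base = moles/0.2 × 1000 = 28.7 mL. At equivalence only the conjugate base is present: [A⁻] = 0.00575/0.054 = 1.0698e-01 M. Kb = Kw/Ka = 2.33e-11; [OH⁻] = √(Kb × [A⁻]) = 1.5773e-06; pOH = 5.80; pH = 14 - pOH = 8.20.

V = 28.7 mL, pH = 8.20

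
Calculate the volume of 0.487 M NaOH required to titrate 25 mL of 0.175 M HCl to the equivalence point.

At equivalence: moles acid = moles base. moles HCl = 0.175 × 25/1000 = 0.004375 mol. V_base = moles / 0.487 × 1000 = 9.0 mL.

V_{base} = 9.0 mL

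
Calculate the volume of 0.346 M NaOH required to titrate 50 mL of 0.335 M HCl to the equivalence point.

At equivalence: moles acid = moles base. moles HCl = 0.335 × 50/1000 = 0.01675 mol. V_base = moles / 0.346 × 1000 = 48.4 mL.

V_{base} = 48.4 mL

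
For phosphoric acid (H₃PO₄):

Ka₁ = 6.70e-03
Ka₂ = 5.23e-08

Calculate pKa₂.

pKa₂ = -log(Ka₂) = -log(5.23e-08) = 7.28.

pK_{a2} = 7.28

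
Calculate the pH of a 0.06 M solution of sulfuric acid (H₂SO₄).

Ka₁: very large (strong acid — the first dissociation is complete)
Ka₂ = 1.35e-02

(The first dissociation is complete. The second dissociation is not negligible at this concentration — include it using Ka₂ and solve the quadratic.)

First dissociation is complete: [H⁺]₀ = [HSO₄⁻]₀ = C = 0.06 M. Second dissociation HSO₄⁻ ⇌ H⁺ + SO₄²⁻: let x = [SO₄²⁻]. Ka₂ = (C + x)·x / (C − x) = 1.35e-02 → x² + (C + Ka₂)·x − Ka₂·C = 0 → x² + 0.07350·x − 8.100e-04 = 0. x = (−0.07350 + √(0.07350² + 4 × 8.100e-04)) / 2 = 9.7319e-03 M. [H⁺] = C + x = 0.06 + 9.7319e-03 = 6.9732e-02 M. pH = -log(6.9732e-02) = 1.16.

pH = 1.16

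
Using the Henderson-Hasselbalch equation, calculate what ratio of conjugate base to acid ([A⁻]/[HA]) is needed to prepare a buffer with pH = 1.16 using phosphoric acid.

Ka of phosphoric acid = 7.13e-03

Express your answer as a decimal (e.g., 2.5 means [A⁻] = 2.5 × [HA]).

pKa = -log(7.13e-03) = 2.1469. pH = pKa + log([A⁻]/[HA]), so log([A⁻]/[HA]) = pH − pKa = 1.16 − 2.1469 = -0.9869. [A⁻]/[HA] = 10^(-0.9869) = 0.103

[A⁻]/[HA] = 0.103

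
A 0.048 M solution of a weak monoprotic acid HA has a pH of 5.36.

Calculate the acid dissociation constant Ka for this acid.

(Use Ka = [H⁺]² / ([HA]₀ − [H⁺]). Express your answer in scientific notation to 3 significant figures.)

[H⁺] = 10^(−pH) = 10^(−5.36) = 4.365e-06 M. For HA ⇌ H⁺ + A⁻, Ka = [H⁺][A⁻]/[HA] = [H⁺]² / ([HA]₀ − [H⁺]) = (4.365e-06)² / (0.048 − 4.365e-06) = 3.97e-10.

K_a = 3.97e-10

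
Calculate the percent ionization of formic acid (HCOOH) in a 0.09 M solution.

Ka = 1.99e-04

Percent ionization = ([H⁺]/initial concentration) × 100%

Using Ka equilibrium: x² + Ka×x - Ka×C = 0. Solving: [H⁺] = 4.1337e-03. Percent = (4.1337e-03/0.09) × 100

Percent ionization = 4.59%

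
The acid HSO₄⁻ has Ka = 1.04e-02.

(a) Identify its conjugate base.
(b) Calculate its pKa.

(a) The conjugate base is formed by removing one H⁺ from HSO₄⁻, giving SO₄²⁻. (b) pKa = -log(Ka) = -log(1.04e-02) = 1.98.

Conjugate base: SO₄²⁻; pK_a = 1.98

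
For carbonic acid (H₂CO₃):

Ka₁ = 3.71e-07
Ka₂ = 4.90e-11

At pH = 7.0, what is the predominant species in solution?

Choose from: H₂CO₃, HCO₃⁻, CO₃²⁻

pKa₁ = 6.43, pKa₂ = 10.31. For a polyprotic acid the predominant species crosses at each pKa: below pKa_n the protonated form dominates, above it the deprotonated form does. At pH = 7.0, the predominant species is HCO₃⁻.

HCO₃⁻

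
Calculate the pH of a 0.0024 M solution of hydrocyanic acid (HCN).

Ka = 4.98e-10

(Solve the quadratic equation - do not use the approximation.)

x² + Ka×x - Ka×C = 0. Using quadratic formula: [H⁺] = 1.0930e-06

pH = 5.96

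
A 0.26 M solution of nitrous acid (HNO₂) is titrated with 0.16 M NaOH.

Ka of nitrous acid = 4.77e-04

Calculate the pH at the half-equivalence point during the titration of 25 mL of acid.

At half-equivalence [HA] = [A⁻], so Henderson-Hasselbalch gives pH = pKa = -log(4.77e-04) = 3.32.

pH = pKa = 3.32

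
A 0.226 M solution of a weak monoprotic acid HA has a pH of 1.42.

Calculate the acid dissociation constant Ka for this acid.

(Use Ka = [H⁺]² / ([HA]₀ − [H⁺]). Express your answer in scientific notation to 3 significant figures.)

[H⁺] = 10^(−pH) = 10^(−1.42) = 3.802e-02 M. For HA ⇌ H⁺ + A⁻, Ka = [H⁺][A⁻]/[HA] = [H⁺]² / ([HA]₀ − [H⁺]) = (3.802e-02)² / (0.226 − 3.802e-02) = 7.69e-03.

K_a = 7.69e-03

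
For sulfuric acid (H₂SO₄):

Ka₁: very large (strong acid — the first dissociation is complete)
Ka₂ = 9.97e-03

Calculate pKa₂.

pKa₂ = -log(Ka₂) = -log(9.97e-03) = 2.00.

pK_{a2} = 2.00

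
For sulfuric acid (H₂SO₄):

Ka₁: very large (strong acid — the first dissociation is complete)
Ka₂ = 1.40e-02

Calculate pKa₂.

pKa₂ = -log(Ka₂) = -log(1.40e-02) = 1.85.

pK_{a2} = 1.85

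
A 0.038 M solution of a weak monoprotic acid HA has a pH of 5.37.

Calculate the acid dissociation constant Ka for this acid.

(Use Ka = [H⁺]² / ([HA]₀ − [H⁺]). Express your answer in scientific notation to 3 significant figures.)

[H⁺] = 10^(−pH) = 10^(−5.37) = 4.266e-06 M. For HA ⇌ H⁺ + A⁻, Ka = [H⁺][A⁻]/[HA] = [H⁺]² / ([HA]₀ − [H⁺]) = (4.266e-06)² / (0.038 − 4.266e-06) = 4.79e-10.

K_a = 4.79e-10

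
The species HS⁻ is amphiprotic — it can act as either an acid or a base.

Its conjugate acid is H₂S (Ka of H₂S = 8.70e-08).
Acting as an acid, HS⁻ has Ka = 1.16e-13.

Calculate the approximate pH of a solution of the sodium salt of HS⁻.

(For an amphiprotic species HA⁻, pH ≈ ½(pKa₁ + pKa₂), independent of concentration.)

pKa₁ = -log(8.70e-08) = 7.06; pKa₂ = -log(1.16e-13) = 12.94. For an amphiprotic species, pH ≈ ½(pKa₁ + pKa₂) = ½(7.06 + 12.94) = 10.00.

pH = 10.00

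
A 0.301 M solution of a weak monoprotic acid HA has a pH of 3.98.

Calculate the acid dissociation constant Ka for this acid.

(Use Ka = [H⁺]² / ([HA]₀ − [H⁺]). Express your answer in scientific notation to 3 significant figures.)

[H⁺] = 10^(−pH) = 10^(−3.98) = 1.047e-04 M. For HA ⇌ H⁺ + A⁻, Ka = [H⁺][A⁻]/[HA] = [H⁺]² / ([HA]₀ − [H⁺]) = (1.047e-04)² / (0.301 − 1.047e-04) = 3.64e-08.

K_a = 3.64e-08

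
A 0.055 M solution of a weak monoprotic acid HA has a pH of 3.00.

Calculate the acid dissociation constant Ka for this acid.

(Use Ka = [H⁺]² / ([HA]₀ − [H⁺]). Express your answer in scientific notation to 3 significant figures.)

[H⁺] = 10^(−pH) = 10^(−3.00) = 1.000e-03 M. For HA ⇌ H⁺ + A⁻, Ka = [H⁺][A⁻]/[HA] = [H⁺]² / ([HA]₀ − [H⁺]) = (1.000e-03)² / (0.055 − 1.000e-03) = 1.85e-05.

K_a = 1.85e-05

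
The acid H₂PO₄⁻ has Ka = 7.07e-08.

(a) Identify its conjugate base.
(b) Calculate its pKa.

(a) The conjugate base is formed by removing one H⁺ from H₂PO₄⁻, giving HPO₄²⁻. (b) pKa = -log(Ka) = -log(7.07e-08) = 7.15.

Conjugate base: HPO₄²⁻; pK_a = 7.15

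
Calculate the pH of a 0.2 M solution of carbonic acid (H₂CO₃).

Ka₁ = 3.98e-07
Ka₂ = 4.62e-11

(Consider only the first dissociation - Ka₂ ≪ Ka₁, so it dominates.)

First dissociation dominates. From Ka₁ = [H⁺][HA⁻]/[H₂A], x² + Ka₁·x − Ka₁·C = 0 with C = 0.2 M and Ka₁ = 3.98e-07. Solving: [H⁺] = (−Ka₁ + √(Ka₁² + 4·Ka₁·C)) / 2 = 2.8194e-04 M. pH = -log(2.8194e-04) = 3.55.

pH = 3.55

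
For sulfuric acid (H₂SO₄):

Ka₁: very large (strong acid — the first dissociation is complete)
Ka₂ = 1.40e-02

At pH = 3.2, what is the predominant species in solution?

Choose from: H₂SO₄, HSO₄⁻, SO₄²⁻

The first dissociation is complete, so H₂SO₄ itself is never the predominant species in water; pKa₂ = -log(1.40e-02) = 1.85. For a polyprotic acid the predominant species crosses at each pKa: below pKa_n the protonated form dominates, above it the deprotonated form does. At pH = 3.2, the predominant species is SO₄²⁻.

SO₄²⁻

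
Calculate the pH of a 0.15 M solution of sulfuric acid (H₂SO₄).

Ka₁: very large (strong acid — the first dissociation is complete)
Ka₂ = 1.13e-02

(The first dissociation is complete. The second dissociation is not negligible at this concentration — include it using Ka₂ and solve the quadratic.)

First dissociation is complete: [H⁺]₀ = [HSO₄⁻]₀ = C = 0.15 M. Second dissociation HSO₄⁻ ⇌ H⁺ + SO₄²⁻: let x = [SO₄²⁻]. Ka₂ = (C + x)·x / (C − x) = 1.13e-02 → x² + (C + Ka₂)·x − Ka₂·C = 0 → x² + 0.16130·x − 1.695e-03 = 0. x = (−0.16130 + √(0.16130² + 4 × 1.695e-03)) / 2 = 9.9007e-03 M. [H⁺] = C + x = 0.15 + 9.9007e-03 = 1.5990e-01 M. pH = -log(1.5990e-01) = 0.80.

pH = 0.80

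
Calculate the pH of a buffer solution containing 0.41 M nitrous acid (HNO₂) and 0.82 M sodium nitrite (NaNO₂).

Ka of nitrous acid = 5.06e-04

pKa = -log(5.06e-04) = 3.30. pH = pKa + log([A⁻]/[HA]) = 3.30 + log(0.82/0.41)

pH = 3.60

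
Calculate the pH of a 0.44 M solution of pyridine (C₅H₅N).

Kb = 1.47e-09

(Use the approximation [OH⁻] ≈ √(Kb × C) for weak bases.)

[OH⁻] = √(Kb × C) = √(1.47e-09 × 0.44) = 2.5432e-05. pOH = 4.59, pH = 14 - pOH

pH = 9.41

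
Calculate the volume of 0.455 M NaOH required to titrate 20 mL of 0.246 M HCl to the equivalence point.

At equivalence: moles acid = moles base. moles HCl = 0.246 × 20/1000 = 0.00492 mol. V_base = moles / 0.455 × 1000 = 10.8 mL.

V_{base} = 10.8 mL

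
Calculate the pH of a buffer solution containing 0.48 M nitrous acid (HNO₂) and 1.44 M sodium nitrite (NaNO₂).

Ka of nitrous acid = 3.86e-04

pKa = -log(3.86e-04) = 3.41. pH = pKa + log([A⁻]/[HA]) = 3.41 + log(1.44/0.48)

pH = 3.89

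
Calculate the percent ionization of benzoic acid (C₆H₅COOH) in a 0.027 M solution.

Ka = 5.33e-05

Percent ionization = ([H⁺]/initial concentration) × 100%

Using Ka equilibrium: x² + Ka×x - Ka×C = 0. Solving: [H⁺] = 1.1733e-03. Percent = (1.1733e-03/0.027) × 100

Percent ionization = 4.35%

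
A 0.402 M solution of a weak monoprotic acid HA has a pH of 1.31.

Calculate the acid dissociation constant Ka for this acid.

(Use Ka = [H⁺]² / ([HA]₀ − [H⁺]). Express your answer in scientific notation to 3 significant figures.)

[H⁺] = 10^(−pH) = 10^(−1.31) = 4.898e-02 M. For HA ⇌ H⁺ + A⁻, Ka = [H⁺][A⁻]/[HA] = [H⁺]² / ([HA]₀ − [H⁺]) = (4.898e-02)² / (0.402 − 4.898e-02) = 6.80e-03.

K_a = 6.80e-03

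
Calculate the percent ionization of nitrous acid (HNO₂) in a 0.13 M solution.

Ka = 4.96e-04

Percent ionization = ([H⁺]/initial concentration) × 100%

Using Ka equilibrium: x² + Ka×x - Ka×C = 0. Solving: [H⁺] = 7.7858e-03. Percent = (7.7858e-03/0.13) × 100

Percent ionization = 5.99%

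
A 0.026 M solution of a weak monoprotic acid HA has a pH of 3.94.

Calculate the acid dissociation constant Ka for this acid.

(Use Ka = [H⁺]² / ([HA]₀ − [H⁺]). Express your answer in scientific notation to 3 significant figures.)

[H⁺] = 10^(−pH) = 10^(−3.94) = 1.148e-04 M. For HA ⇌ H⁺ + A⁻, Ka = [H⁺][A⁻]/[HA] = [H⁺]² / ([HA]₀ − [H⁺]) = (1.148e-04)² / (0.026 − 1.148e-04) = 5.09e-07.

K_a = 5.09e-07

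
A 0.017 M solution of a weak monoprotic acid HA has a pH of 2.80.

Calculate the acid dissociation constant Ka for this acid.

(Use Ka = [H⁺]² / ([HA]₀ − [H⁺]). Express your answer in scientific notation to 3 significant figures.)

[H⁺] = 10^(−pH) = 10^(−2.80) = 1.585e-03 M. For HA ⇌ H⁺ + A⁻, Ka = [H⁺][A⁻]/[HA] = [H⁺]² / ([HA]₀ − [H⁺]) = (1.585e-03)² / (0.017 − 1.585e-03) = 1.63e-04.

K_a = 1.63e-04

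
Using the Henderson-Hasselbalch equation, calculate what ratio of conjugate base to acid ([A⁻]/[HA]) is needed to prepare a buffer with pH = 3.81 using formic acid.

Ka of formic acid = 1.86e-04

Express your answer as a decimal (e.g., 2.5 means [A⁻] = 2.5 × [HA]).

pKa = -log(1.86e-04) = 3.7305. pH = pKa + log([A⁻]/[HA]), so log([A⁻]/[HA]) = pH − pKa = 3.81 − 3.7305 = 0.0795. [A⁻]/[HA] = 10^(0.0795) = 1.20

[A⁻]/[HA] = 1.20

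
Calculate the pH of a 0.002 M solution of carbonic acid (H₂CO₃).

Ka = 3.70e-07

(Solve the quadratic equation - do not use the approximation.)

x² + Ka×x - Ka×C = 0. Using quadratic formula: [H⁺] = 2.7019e-05

pH = 4.57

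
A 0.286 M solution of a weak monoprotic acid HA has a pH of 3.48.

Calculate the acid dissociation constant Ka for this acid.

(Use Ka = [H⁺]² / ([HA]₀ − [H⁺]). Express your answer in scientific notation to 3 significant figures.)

[H⁺] = 10^(−pH) = 10^(−3.48) = 3.311e-04 M. For HA ⇌ H⁺ + A⁻, Ka = [H⁺][A⁻]/[HA] = [H⁺]² / ([HA]₀ − [H⁺]) = (3.311e-04)² / (0.286 − 3.311e-04) = 3.84e-07.

K_a = 3.84e-07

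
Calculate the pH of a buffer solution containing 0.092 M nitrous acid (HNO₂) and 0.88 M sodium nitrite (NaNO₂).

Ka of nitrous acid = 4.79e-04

pKa = -log(4.79e-04) = 3.32. pH = pKa + log([A⁻]/[HA]) = 3.32 + log(0.88/0.092)

pH = 4.30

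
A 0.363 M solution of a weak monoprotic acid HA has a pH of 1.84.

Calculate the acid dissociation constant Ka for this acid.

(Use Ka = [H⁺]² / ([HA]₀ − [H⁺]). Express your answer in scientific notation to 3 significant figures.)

[H⁺] = 10^(−pH) = 10^(−1.84) = 1.445e-02 M. For HA ⇌ H⁺ + A⁻, Ka = [H⁺][A⁻]/[HA] = [H⁺]² / ([HA]₀ − [H⁺]) = (1.445e-02)² / (0.363 − 1.445e-02) = 5.99e-04.

K_a = 5.99e-04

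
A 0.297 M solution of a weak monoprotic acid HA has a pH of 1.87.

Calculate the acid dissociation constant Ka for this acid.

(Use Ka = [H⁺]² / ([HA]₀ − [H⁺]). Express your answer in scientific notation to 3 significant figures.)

[H⁺] = 10^(−pH) = 10^(−1.87) = 1.349e-02 M. For HA ⇌ H⁺ + A⁻, Ka = [H⁺][A⁻]/[HA] = [H⁺]² / ([HA]₀ − [H⁺]) = (1.349e-02)² / (0.297 − 1.349e-02) = 6.42e-04.

K_a = 6.42e-04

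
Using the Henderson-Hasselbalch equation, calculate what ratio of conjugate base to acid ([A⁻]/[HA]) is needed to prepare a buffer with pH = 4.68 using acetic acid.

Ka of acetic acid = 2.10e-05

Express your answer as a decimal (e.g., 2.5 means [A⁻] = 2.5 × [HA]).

pKa = -log(2.10e-05) = 4.6778. pH = pKa + log([A⁻]/[HA]), so log([A⁻]/[HA]) = pH − pKa = 4.68 − 4.6778 = 0.0022. [A⁻]/[HA] = 10^(0.0022) = 1.01

[A⁻]/[HA] = 1.01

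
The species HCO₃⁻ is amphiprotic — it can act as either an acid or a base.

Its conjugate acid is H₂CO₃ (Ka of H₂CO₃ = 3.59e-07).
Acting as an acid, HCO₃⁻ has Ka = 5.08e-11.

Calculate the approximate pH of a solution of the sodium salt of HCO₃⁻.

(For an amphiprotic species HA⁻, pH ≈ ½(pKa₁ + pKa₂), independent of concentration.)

pKa₁ = -log(3.59e-07) = 6.44; pKa₂ = -log(5.08e-11) = 10.29. For an amphiprotic species, pH ≈ ½(pKa₁ + pKa₂) = ½(6.44 + 10.29) = 8.37.

pH = 8.37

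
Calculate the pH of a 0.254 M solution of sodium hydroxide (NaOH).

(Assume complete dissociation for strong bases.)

[OH⁻] = 0.254 M for strong base. pOH = -log[OH⁻] = 0.60, pH = 14 - pOH

pH = 13.40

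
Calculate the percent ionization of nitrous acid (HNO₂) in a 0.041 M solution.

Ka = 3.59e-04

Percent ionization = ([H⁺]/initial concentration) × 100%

Using Ka equilibrium: x² + Ka×x - Ka×C = 0. Solving: [H⁺] = 3.6612e-03. Percent = (3.6612e-03/0.041) × 100

Percent ionization = 8.93%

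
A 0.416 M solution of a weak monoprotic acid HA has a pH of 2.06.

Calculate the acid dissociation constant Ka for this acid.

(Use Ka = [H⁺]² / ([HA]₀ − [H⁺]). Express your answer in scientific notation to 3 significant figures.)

[H⁺] = 10^(−pH) = 10^(−2.06) = 8.710e-03 M. For HA ⇌ H⁺ + A⁻, Ka = [H⁺][A⁻]/[HA] = [H⁺]² / ([HA]₀ − [H⁺]) = (8.710e-03)² / (0.416 − 8.710e-03) = 1.86e-04.

K_a = 1.86e-04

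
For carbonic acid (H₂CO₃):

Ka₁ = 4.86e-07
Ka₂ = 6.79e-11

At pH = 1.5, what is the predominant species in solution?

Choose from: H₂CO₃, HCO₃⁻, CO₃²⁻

pKa₁ = 6.31, pKa₂ = 10.17. For a polyprotic acid the predominant species crosses at each pKa: below pKa_n the protonated form dominates, above it the deprotonated form does. At pH = 1.5, the predominant species is H₂CO₃.

H₂CO₃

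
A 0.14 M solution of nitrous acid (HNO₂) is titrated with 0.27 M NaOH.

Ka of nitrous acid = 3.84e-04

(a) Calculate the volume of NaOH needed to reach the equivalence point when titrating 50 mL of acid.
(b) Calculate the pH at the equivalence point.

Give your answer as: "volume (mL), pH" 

moles acid = 0.14 × 50/1000 = 0.007 mol; V_base = moles/0.27 × 1000 = 25.9 mL. At equivalence only the conjugate base is present: [A⁻] = 0.007/0.076 = 9.2195e-02 M. Kb = Kw/Ka = 2.60e-11; [OH⁻] = √(Kb × [A⁻]) = 1.5495e-06; pOH = 5.81; pH = 14 - pOH = 8.19.

V = 25.9 mL, pH = 8.19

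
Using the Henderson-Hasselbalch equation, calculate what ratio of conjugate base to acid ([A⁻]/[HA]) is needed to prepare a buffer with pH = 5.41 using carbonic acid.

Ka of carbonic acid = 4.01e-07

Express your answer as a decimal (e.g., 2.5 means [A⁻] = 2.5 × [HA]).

pKa = -log(4.01e-07) = 6.3969. pH = pKa + log([A⁻]/[HA]), so log([A⁻]/[HA]) = pH − pKa = 5.41 − 6.3969 = -0.9869. [A⁻]/[HA] = 10^(-0.9869) = 0.103

[A⁻]/[HA] = 0.103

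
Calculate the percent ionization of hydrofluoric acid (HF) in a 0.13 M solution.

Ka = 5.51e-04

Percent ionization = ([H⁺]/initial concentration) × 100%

Using Ka equilibrium: x² + Ka×x - Ka×C = 0. Solving: [H⁺] = 8.1924e-03. Percent = (8.1924e-03/0.13) × 100

Percent ionization = 6.3%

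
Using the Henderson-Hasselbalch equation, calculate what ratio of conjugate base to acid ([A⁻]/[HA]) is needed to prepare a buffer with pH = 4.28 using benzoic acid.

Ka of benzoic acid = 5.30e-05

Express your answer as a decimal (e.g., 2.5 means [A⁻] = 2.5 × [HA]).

pKa = -log(5.30e-05) = 4.2757. pH = pKa + log([A⁻]/[HA]), so log([A⁻]/[HA]) = pH − pKa = 4.28 − 4.2757 = 0.0043. [A⁻]/[HA] = 10^(0.0043) = 1.01

[A⁻]/[HA] = 1.01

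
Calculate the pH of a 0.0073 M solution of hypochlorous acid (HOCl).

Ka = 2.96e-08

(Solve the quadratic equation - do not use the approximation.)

x² + Ka×x - Ka×C = 0. Using quadratic formula: [H⁺] = 1.4685e-05

pH = 4.83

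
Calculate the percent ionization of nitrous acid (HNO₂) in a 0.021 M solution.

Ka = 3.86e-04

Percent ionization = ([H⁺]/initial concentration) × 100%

Using Ka equilibrium: x² + Ka×x - Ka×C = 0. Solving: [H⁺] = 2.6606e-03. Percent = (2.6606e-03/0.021) × 100

Percent ionization = 12.7%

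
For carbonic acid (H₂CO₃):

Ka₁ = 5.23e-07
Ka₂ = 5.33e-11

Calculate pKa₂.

pKa₂ = -log(Ka₂) = -log(5.33e-11) = 10.27.

pK_{a2} = 10.27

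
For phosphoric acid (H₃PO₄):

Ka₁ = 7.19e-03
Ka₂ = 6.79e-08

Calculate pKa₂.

pKa₂ = -log(Ka₂) = -log(6.79e-08) = 7.17.

pK_{a2} = 7.17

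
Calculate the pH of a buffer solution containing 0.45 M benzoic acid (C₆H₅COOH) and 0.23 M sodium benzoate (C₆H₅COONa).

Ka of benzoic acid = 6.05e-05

pKa = -log(6.05e-05) = 4.22. pH = pKa + log([A⁻]/[HA]) = 4.22 + log(0.23/0.45)

pH = 3.93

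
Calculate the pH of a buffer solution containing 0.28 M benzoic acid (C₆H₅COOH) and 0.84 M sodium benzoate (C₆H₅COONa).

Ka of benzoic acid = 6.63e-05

pKa = -log(6.63e-05) = 4.18. pH = pKa + log([A⁻]/[HA]) = 4.18 + log(0.84/0.28)

pH = 4.66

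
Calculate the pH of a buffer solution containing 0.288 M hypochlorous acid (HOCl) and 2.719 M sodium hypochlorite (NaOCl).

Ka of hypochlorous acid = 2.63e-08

pKa = -log(2.63e-08) = 7.58. pH = pKa + log([A⁻]/[HA]) = 7.58 + log(2.719/0.288)

pH = 8.56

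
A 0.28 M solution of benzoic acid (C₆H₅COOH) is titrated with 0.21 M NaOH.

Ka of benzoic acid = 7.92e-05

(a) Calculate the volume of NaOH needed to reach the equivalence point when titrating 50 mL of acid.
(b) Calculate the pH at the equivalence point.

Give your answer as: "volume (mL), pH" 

moles acid = 0.28 × 50/1000 = 0.014 mol; V_base = moles/0.21 × 1000 = 66.7 mL. At equivalence only the conjugate base is present: [A⁻] = 0.014/0.117 = 1.2000e-01 M. Kb = Kw/Ka = 1.26e-10; [OH⁻] = √(Kb × [A⁻]) = 3.8925e-06; pOH = 5.41; pH = 14 - pOH = 8.59.

V = 66.7 mL, pH = 8.59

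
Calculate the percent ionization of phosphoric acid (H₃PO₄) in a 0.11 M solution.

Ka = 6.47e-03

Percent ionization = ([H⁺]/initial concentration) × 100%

Using Ka equilibrium: x² + Ka×x - Ka×C = 0. Solving: [H⁺] = 2.3638e-02. Percent = (2.3638e-02/0.11) × 100

Percent ionization = 21.5%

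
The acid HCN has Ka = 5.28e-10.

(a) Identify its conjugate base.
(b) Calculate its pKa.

(a) The conjugate base is formed by removing one H⁺ from HCN, giving CN⁻. (b) pKa = -log(Ka) = -log(5.28e-10) = 9.28.

Conjugate base: CN⁻; pK_a = 9.28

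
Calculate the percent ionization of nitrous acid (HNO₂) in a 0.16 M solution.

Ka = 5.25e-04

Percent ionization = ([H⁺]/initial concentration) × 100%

Using Ka equilibrium: x² + Ka×x - Ka×C = 0. Solving: [H⁺] = 8.9064e-03. Percent = (8.9064e-03/0.16) × 100

Percent ionization = 5.57%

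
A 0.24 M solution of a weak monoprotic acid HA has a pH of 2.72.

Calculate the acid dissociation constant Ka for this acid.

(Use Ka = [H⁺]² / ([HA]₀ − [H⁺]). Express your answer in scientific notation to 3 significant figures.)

[H⁺] = 10^(−pH) = 10^(−2.72) = 1.905e-03 M. For HA ⇌ H⁺ + A⁻, Ka = [H⁺][A⁻]/[HA] = [H⁺]² / ([HA]₀ − [H⁺]) = (1.905e-03)² / (0.24 − 1.905e-03) = 1.52e-05.

K_a = 1.52e-05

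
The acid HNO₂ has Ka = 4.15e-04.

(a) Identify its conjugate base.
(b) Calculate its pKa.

(a) The conjugate base is formed by removing one H⁺ from HNO₂, giving NO₂⁻. (b) pKa = -log(Ka) = -log(4.15e-04) = 3.38.

Conjugate base: NO₂⁻; pK_a = 3.38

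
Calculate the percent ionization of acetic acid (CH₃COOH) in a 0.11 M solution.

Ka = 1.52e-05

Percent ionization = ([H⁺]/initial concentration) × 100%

Using Ka equilibrium: x² + Ka×x - Ka×C = 0. Solving: [H⁺] = 1.2855e-03. Percent = (1.2855e-03/0.11) × 100

Percent ionization = 1.17%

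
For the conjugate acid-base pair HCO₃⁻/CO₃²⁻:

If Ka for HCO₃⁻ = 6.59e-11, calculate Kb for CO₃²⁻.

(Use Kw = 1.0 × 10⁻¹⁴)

For a conjugate pair Ka × Kb = Kw, so Kb = Kw/Ka = 1.0 × 10⁻¹⁴ / 6.59e-11 = 1.52e-04.

K_b = 1.52e-04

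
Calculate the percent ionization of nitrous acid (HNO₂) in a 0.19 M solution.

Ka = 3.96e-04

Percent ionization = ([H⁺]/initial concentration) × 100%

Using Ka equilibrium: x² + Ka×x - Ka×C = 0. Solving: [H⁺] = 8.4784e-03. Percent = (8.4784e-03/0.19) × 100

Percent ionization = 4.46%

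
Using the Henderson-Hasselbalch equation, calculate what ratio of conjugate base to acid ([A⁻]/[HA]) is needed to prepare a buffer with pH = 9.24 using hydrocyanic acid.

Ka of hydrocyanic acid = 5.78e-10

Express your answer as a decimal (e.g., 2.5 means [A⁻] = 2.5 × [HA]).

pKa = -log(5.78e-10) = 9.2381. pH = pKa + log([A⁻]/[HA]), so log([A⁻]/[HA]) = pH − pKa = 9.24 − 9.2381 = 0.0019. [A⁻]/[HA] = 10^(0.0019) = 1.00

[A⁻]/[HA] = 1.00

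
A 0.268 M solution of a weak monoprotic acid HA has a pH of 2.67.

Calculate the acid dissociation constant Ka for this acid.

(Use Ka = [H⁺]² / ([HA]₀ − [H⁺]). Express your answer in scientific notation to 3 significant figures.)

[H⁺] = 10^(−pH) = 10^(−2.67) = 2.138e-03 M. For HA ⇌ H⁺ + A⁻, Ka = [H⁺][A⁻]/[HA] = [H⁺]² / ([HA]₀ − [H⁺]) = (2.138e-03)² / (0.268 − 2.138e-03) = 1.72e-05.

K_a = 1.72e-05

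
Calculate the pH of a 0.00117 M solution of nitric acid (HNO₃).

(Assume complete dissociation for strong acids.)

[H⁺] = 0.00117 M for strong acid. pH = -log[H⁺] = -log(0.00117)

pH = 2.93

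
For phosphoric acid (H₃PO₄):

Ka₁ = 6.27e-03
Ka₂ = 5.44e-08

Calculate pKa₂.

pKa₂ = -log(Ka₂) = -log(5.44e-08) = 7.26.

pK_{a2} = 7.26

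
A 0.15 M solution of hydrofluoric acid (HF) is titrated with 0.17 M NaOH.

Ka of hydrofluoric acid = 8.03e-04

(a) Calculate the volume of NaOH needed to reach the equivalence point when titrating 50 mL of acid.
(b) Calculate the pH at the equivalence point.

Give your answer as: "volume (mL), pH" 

moles acid = 0.15 × 50/1000 = 0.0075 mol; V_base = moles/0.17 × 1000 = 44.1 mL. At equivalence only the conjugate base is present: [A⁻] = 0.0075/0.094 = 7.9687e-02 M. Kb = Kw/Ka = 1.25e-11; [OH⁻] = √(Kb × [A⁻]) = 9.9618e-07; pOH = 6.00; pH = 14 - pOH = 8.00.

V = 44.1 mL, pH = 8.00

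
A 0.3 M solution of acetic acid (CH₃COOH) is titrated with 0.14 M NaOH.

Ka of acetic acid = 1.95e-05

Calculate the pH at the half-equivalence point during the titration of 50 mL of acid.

At half-equivalence [HA] = [A⁻], so Henderson-Hasselbalch gives pH = pKa = -log(1.95e-05) = 4.71.

pH = pKa = 4.71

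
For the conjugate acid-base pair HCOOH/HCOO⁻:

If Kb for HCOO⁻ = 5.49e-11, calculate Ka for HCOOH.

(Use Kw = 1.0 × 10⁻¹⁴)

For a conjugate pair Ka × Kb = Kw, so Ka = Kw/Kb = 1.0 × 10⁻¹⁴ / 5.49e-11 = 1.82e-04.

K_a = 1.82e-04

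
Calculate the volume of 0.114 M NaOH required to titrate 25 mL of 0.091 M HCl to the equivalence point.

At equivalence: moles acid = moles base. moles HCl = 0.091 × 25/1000 = 0.002275 mol. V_base = moles / 0.114 × 1000 = 20.0 mL.

V_{base} = 20.0 mL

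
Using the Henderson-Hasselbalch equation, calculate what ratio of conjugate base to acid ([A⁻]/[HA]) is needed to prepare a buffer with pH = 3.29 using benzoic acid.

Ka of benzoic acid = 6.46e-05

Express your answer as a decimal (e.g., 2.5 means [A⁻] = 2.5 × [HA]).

pKa = -log(6.46e-05) = 4.1898. pH = pKa + log([A⁻]/[HA]), so log([A⁻]/[HA]) = pH − pKa = 3.29 − 4.1898 = -0.8998. [A⁻]/[HA] = 10^(-0.8998) = 0.126

[A⁻]/[HA] = 0.126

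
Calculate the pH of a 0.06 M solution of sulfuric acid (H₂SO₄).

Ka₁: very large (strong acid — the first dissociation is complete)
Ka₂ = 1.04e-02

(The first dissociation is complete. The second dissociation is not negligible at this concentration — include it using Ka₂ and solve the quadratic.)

First dissociation is complete: [H⁺]₀ = [HSO₄⁻]₀ = C = 0.06 M. Second dissociation HSO₄⁻ ⇌ H⁺ + SO₄²⁻: let x = [SO₄²⁻]. Ka₂ = (C + x)·x / (C − x) = 1.04e-02 → x² + (C + Ka₂)·x − Ka₂·C = 0 → x² + 0.07040·x − 6.240e-04 = 0. x = (−0.07040 + √(0.07040² + 4 × 6.240e-04)) / 2 = 7.9629e-03 M. [H⁺] = C + x = 0.06 + 7.9629e-03 = 6.7963e-02 M. pH = -log(6.7963e-02) = 1.17.

pH = 1.17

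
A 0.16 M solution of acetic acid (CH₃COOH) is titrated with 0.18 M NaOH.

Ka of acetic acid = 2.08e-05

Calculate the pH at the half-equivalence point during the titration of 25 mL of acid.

At half-equivalence [HA] = [A⁻], so Henderson-Hasselbalch gives pH = pKa = -log(2.08e-05) = 4.68.

pH = pKa = 4.68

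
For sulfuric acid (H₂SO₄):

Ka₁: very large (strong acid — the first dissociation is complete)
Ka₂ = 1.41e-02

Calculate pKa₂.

pKa₂ = -log(Ka₂) = -log(1.41e-02) = 1.85.

pK_{a2} = 1.85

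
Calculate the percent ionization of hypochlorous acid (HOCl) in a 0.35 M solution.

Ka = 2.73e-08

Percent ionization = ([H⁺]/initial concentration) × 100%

Using Ka equilibrium: x² + Ka×x - Ka×C = 0. Solving: [H⁺] = 9.7736e-05. Percent = (9.7736e-05/0.35) × 100

Percent ionization = 0.0279%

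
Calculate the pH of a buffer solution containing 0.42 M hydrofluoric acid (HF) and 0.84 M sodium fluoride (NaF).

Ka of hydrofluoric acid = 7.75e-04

pKa = -log(7.75e-04) = 3.11. pH = pKa + log([A⁻]/[HA]) = 3.11 + log(0.84/0.42)

pH = 3.41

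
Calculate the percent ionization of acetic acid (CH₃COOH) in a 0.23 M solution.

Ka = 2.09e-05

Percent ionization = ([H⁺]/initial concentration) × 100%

Using Ka equilibrium: x² + Ka×x - Ka×C = 0. Solving: [H⁺] = 2.1821e-03. Percent = (2.1821e-03/0.23) × 100

Percent ionization = 0.949%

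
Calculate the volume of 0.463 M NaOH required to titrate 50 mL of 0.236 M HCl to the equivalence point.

At equivalence: moles acid = moles base. moles HCl = 0.236 × 50/1000 = 0.0118 mol. V_base = moles / 0.463 × 1000 = 25.5 mL.

V_{base} = 25.5 mL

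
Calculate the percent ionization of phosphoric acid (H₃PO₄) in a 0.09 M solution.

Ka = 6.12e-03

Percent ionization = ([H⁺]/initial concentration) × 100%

Using Ka equilibrium: x² + Ka×x - Ka×C = 0. Solving: [H⁺] = 2.0608e-02. Percent = (2.0608e-02/0.09) × 100

Percent ionization = 22.9%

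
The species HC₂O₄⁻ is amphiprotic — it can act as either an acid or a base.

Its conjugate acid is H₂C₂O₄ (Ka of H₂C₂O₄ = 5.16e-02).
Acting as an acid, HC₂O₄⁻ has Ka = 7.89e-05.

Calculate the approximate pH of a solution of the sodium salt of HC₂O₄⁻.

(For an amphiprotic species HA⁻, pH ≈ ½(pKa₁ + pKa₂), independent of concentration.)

pKa₁ = -log(5.16e-02) = 1.29; pKa₂ = -log(7.89e-05) = 4.10. For an amphiprotic species, pH ≈ ½(pKa₁ + pKa₂) = ½(1.29 + 4.10) = 2.70.

pH = 2.70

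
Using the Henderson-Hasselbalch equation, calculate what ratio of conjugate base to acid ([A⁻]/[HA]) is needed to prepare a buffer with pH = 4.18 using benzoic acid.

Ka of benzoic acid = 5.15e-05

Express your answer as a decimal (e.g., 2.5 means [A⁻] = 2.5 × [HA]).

pKa = -log(5.15e-05) = 4.2882. pH = pKa + log([A⁻]/[HA]), so log([A⁻]/[HA]) = pH − pKa = 4.18 − 4.2882 = -0.1082. [A⁻]/[HA] = 10^(-0.1082) = 0.779

[A⁻]/[HA] = 0.779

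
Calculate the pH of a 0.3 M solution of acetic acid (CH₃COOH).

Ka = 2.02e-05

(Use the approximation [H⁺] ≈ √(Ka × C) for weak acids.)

[H⁺] = √(Ka × C) = √(2.02e-05 × 0.3) = 2.4617e-03. pH = -log(2.4617e-03)

pH = 2.61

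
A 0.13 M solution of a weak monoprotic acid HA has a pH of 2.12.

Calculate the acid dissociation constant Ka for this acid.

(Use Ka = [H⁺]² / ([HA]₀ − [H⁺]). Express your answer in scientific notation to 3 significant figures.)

[H⁺] = 10^(−pH) = 10^(−2.12) = 7.586e-03 M. For HA ⇌ H⁺ + A⁻, Ka = [H⁺][A⁻]/[HA] = [H⁺]² / ([HA]₀ − [H⁺]) = (7.586e-03)² / (0.13 − 7.586e-03) = 4.70e-04.

K_a = 4.70e-04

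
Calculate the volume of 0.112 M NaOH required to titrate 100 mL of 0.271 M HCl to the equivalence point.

At equivalence: moles acid = moles base. moles HCl = 0.271 × 100/1000 = 0.0271 mol. V_base = moles / 0.112 × 1000 = 242.0 mL.

V_{base} = 242.0 mL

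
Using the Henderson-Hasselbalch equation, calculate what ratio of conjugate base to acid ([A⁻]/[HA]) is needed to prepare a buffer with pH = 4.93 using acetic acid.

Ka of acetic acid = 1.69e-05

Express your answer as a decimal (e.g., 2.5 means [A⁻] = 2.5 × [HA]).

pKa = -log(1.69e-05) = 4.7721. pH = pKa + log([A⁻]/[HA]), so log([A⁻]/[HA]) = pH − pKa = 4.93 − 4.7721 = 0.1579. [A⁻]/[HA] = 10^(0.1579) = 1.44

[A⁻]/[HA] = 1.44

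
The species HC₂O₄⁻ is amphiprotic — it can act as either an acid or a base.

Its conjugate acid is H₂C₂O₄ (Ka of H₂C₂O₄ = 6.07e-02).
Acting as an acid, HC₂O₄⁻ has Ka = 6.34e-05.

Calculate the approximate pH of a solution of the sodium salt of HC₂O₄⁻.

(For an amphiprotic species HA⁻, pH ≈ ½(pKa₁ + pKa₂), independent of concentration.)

pKa₁ = -log(6.07e-02) = 1.22; pKa₂ = -log(6.34e-05) = 4.20. For an amphiprotic species, pH ≈ ½(pKa₁ + pKa₂) = ½(1.22 + 4.20) = 2.71.

pH = 2.71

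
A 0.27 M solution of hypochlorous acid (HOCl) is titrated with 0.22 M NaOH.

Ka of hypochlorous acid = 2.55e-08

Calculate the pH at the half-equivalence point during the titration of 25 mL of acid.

At half-equivalence [HA] = [A⁻], so Henderson-Hasselbalch gives pH = pKa = -log(2.55e-08) = 7.59.

pH = pKa = 7.59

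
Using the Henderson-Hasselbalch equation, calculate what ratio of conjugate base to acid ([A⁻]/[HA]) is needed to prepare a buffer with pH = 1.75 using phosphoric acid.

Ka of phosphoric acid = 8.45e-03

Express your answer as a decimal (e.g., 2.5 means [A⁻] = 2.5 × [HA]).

pKa = -log(8.45e-03) = 2.0731. pH = pKa + log([A⁻]/[HA]), so log([A⁻]/[HA]) = pH − pKa = 1.75 − 2.0731 = -0.3231. [A⁻]/[HA] = 10^(-0.3231) = 0.475

[A⁻]/[HA] = 0.475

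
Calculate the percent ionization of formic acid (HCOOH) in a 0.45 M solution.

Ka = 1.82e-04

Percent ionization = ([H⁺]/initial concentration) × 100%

Using Ka equilibrium: x² + Ka×x - Ka×C = 0. Solving: [H⁺] = 8.9593e-03. Percent = (8.9593e-03/0.45) × 100

Percent ionization = 1.99%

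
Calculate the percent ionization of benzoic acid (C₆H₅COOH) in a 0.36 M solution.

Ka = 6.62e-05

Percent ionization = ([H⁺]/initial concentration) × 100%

Using Ka equilibrium: x² + Ka×x - Ka×C = 0. Solving: [H⁺] = 4.8488e-03. Percent = (4.8488e-03/0.36) × 100

Percent ionization = 1.35%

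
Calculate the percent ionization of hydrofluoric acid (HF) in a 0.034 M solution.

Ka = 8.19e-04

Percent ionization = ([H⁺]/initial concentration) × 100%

Using Ka equilibrium: x² + Ka×x - Ka×C = 0. Solving: [H⁺] = 4.8833e-03. Percent = (4.8833e-03/0.034) × 100

Percent ionization = 14.4%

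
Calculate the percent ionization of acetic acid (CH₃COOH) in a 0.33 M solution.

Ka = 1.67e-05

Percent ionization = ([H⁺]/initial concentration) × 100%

Using Ka equilibrium: x² + Ka×x - Ka×C = 0. Solving: [H⁺] = 2.3392e-03. Percent = (2.3392e-03/0.33) × 100

Percent ionization = 0.709%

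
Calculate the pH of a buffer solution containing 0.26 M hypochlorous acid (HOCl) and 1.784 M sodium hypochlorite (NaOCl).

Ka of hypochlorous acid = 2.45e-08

pKa = -log(2.45e-08) = 7.61. pH = pKa + log([A⁻]/[HA]) = 7.61 + log(1.784/0.26)

pH = 8.45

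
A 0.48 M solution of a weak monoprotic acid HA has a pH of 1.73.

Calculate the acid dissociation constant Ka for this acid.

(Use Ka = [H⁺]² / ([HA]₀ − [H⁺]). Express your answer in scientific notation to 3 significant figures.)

[H⁺] = 10^(−pH) = 10^(−1.73) = 1.862e-02 M. For HA ⇌ H⁺ + A⁻, Ka = [H⁺][A⁻]/[HA] = [H⁺]² / ([HA]₀ − [H⁺]) = (1.862e-02)² / (0.48 − 1.862e-02) = 7.52e-04.

K_a = 7.52e-04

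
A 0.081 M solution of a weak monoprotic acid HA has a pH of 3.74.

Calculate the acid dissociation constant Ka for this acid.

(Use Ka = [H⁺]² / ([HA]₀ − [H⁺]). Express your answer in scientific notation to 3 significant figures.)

[H⁺] = 10^(−pH) = 10^(−3.74) = 1.820e-04 M. For HA ⇌ H⁺ + A⁻, Ka = [H⁺][A⁻]/[HA] = [H⁺]² / ([HA]₀ − [H⁺]) = (1.820e-04)² / (0.081 − 1.820e-04) = 4.10e-07.

K_a = 4.10e-07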